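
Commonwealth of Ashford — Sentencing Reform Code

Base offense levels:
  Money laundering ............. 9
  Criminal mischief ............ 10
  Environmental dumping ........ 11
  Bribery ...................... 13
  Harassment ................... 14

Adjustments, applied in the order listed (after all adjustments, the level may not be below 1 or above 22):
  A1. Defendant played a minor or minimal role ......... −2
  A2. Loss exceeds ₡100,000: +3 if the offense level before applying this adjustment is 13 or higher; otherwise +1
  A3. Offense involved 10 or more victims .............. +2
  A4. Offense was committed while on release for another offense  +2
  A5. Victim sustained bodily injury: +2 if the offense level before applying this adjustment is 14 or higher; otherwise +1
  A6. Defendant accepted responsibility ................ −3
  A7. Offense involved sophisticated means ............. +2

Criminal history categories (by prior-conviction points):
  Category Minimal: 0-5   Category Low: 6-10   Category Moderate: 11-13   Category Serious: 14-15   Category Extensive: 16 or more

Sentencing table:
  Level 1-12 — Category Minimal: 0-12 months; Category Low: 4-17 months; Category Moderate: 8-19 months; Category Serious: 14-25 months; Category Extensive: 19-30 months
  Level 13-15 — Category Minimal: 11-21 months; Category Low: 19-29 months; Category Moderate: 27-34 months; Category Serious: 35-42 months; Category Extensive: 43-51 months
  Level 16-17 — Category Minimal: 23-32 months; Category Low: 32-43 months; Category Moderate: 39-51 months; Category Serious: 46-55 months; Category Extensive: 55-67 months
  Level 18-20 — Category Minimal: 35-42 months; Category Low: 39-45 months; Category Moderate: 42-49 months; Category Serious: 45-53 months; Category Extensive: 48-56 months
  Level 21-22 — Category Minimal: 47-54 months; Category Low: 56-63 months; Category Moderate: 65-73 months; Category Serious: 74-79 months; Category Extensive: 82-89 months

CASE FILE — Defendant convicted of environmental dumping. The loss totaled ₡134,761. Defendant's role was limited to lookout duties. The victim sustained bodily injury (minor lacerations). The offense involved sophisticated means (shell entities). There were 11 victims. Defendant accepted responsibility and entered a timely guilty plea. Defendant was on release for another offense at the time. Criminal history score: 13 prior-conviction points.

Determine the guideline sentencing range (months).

27-34 months

Base offense level for environmental dumping: 11.
A1 applies: 11 − 2 = 9.
A2 applies (level before this adjustment is 9 < 13, so +1): 9 + 1 = 10.
A3 applies: 10 + 2 = 12.
A4 applies: 12 + 2 = 14.
A5 applies (level before this adjustment is 14 ≥ 14, so +2): 14 + 2 = 16.
A6 applies: 16 − 3 = 13.
A7 applies: 13 + 2 = 15.
Final offense level: 15.
Criminal history: 13 prior points → Category Moderate (11-13).
Level 15 falls in the 13-15 band.
Grid: Level 13-15 × Category Moderate = 27-34 months.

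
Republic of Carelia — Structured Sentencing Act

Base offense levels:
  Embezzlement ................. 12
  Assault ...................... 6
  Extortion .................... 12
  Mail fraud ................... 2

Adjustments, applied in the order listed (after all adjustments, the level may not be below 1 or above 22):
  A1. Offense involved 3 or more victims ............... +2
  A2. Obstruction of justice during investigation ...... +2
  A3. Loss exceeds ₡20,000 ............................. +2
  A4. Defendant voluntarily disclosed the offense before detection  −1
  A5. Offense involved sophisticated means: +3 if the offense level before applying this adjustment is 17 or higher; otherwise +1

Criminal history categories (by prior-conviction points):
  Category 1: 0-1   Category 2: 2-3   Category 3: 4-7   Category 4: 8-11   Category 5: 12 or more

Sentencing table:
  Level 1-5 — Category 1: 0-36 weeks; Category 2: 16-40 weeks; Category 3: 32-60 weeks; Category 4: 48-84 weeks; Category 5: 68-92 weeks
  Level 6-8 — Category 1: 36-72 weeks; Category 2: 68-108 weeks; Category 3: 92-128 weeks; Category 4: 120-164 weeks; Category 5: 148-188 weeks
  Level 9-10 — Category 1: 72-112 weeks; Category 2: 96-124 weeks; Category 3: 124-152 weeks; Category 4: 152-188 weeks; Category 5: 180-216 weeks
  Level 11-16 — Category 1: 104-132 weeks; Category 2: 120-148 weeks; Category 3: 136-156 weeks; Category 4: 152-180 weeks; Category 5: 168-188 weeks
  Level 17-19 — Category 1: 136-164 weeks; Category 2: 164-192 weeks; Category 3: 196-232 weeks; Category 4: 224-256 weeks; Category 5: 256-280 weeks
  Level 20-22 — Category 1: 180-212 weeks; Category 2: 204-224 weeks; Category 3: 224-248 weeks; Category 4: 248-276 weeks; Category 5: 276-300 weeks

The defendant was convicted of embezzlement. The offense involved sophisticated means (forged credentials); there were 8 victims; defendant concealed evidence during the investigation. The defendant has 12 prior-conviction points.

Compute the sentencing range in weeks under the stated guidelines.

Base offense level for embezzlement: 12.
A1 applies: 12 + 2 = 14.
A2 applies: 14 + 2 = 16.
A5 applies (level before this adjustment is 16 < 17, so +1): 16 + 1 = 17.
Final offense level: 17.
Criminal history: 12 prior points → Category 5 (12+).
Level 17 falls in the 17-19 band.
Grid: Level 17-19 × Category 5 = 256-280 weeks.

256-280 weeks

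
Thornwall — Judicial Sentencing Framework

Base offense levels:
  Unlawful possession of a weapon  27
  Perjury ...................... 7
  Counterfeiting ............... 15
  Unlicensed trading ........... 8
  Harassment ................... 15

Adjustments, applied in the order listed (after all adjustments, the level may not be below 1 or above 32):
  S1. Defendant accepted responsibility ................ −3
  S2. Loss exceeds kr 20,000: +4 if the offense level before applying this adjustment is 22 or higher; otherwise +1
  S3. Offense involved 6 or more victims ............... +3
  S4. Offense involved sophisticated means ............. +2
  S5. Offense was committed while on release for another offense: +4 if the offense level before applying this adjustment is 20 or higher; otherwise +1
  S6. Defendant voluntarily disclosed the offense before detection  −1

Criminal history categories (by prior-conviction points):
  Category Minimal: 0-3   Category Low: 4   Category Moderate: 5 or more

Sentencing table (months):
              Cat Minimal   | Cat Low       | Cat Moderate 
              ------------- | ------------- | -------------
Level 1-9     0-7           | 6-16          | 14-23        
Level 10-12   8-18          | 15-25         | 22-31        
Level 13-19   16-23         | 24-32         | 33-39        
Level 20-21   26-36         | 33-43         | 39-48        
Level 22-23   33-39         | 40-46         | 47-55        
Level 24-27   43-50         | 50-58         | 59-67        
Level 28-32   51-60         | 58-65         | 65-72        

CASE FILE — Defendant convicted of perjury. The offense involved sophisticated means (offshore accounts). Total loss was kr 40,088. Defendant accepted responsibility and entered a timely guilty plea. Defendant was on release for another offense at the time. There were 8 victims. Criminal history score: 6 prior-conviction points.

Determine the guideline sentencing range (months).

22-31 months

Base offense level for perjury: 7.
S1 applies: 7 − 3 = 4.
S2 applies (level before this adjustment is 4 < 22, so +1): 4 + 1 = 5.
S3 applies: 5 + 3 = 8.
S4 applies: 8 + 2 = 10.
S5 applies (level before this adjustment is 10 < 20, so +1): 10 + 1 = 11.
Final offense level: 11.
Criminal history: 6 prior points → Category Moderate (5+).
Level 11 falls in the 10-12 band.
Grid: Level 10-12 × Category Moderate = 22-31 months.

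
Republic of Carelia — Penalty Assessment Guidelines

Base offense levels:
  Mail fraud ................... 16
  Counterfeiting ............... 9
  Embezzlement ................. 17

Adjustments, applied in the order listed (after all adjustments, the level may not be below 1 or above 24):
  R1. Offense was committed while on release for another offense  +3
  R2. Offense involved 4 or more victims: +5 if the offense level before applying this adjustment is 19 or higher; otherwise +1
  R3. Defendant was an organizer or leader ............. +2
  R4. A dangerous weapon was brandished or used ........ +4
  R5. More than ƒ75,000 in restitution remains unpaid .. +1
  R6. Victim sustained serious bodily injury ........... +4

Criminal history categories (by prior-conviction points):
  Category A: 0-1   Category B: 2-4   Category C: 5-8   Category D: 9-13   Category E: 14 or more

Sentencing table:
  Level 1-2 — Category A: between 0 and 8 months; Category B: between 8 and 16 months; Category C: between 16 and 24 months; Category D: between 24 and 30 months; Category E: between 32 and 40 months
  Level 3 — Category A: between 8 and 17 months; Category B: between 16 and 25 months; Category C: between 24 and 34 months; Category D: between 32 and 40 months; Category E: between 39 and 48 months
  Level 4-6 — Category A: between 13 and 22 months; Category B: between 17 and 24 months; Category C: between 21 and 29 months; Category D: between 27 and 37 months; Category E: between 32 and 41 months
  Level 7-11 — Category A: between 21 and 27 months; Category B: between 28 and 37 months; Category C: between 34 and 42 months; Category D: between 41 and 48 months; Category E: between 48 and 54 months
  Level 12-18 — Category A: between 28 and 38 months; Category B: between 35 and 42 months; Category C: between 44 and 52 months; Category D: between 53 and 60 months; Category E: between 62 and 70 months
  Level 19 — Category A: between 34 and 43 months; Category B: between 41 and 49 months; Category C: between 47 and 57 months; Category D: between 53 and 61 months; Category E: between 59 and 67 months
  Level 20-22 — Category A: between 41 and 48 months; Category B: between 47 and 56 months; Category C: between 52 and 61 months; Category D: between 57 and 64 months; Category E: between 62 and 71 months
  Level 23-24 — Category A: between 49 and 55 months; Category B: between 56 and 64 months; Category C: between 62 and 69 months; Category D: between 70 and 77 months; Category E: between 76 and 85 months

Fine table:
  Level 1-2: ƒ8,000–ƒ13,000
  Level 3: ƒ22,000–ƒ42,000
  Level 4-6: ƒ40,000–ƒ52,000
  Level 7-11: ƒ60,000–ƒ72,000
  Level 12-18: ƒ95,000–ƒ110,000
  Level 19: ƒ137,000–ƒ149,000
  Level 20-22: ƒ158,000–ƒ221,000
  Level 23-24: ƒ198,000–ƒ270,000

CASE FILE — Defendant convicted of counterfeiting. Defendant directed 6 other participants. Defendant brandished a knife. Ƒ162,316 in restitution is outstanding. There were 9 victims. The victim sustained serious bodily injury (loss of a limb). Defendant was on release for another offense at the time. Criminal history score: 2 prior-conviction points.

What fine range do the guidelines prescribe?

Base offense level for counterfeiting: 9.
R1 applies: 9 + 3 = 12.
R2 applies (level before this adjustment is 12 < 19, so +1): 12 + 1 = 13.
R3 applies: 13 + 2 = 15.
R4 applies: 15 + 4 = 19.
R5 applies: 19 + 1 = 20.
R6 applies: 20 + 4 = 24.
Final offense level: 24.
Level 24 falls in the 23-24 band.
Fine table: Level 23-24 → ƒ198,000–ƒ270,000.

ƒ198,000–ƒ270,000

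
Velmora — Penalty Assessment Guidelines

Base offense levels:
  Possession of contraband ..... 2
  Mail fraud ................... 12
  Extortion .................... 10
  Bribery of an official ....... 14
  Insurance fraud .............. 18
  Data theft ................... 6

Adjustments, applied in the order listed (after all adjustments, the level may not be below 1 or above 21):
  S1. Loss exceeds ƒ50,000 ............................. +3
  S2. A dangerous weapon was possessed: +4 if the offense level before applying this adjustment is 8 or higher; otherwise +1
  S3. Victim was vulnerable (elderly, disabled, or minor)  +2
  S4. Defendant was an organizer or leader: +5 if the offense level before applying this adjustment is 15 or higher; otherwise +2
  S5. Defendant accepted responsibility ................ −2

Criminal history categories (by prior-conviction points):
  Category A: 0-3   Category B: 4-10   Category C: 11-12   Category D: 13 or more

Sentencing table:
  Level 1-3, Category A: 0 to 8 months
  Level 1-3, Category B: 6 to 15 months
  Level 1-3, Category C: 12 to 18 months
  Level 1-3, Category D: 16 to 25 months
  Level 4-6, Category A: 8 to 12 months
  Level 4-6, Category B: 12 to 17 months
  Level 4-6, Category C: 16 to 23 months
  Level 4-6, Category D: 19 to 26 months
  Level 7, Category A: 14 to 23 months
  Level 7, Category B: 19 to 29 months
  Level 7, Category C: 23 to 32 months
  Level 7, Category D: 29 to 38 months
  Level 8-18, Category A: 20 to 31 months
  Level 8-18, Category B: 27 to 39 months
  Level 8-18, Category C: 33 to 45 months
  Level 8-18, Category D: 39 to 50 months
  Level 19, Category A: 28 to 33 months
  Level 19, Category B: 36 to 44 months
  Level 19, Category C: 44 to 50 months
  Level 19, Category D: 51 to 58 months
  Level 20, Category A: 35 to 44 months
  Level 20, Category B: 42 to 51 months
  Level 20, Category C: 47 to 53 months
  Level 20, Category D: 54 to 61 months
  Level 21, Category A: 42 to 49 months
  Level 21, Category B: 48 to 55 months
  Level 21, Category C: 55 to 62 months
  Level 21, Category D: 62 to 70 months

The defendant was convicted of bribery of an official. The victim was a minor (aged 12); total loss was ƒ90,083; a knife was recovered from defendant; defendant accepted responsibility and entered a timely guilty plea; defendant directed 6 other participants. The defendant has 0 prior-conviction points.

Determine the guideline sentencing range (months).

42-49 months

Base offense level for bribery of an official: 14.
S1 applies: 14 + 3 = 17.
S2 applies (level before this adjustment is 17 ≥ 8, so +4): 17 + 4 = 21.
S3 applies: 21 + 2 = 23.
S4 applies (level before this adjustment is 23 ≥ 15, so +5): 23 + 5 = 28.
S5 applies: 28 − 2 = 26.
Level 26 exceeds the maximum of 21; capped at 21.
Final offense level: 21.
Criminal history: 0 prior points → Category A (0-3).
Level 21 falls in the 21 band.
Grid: Level 21 × Category A = 42-49 months.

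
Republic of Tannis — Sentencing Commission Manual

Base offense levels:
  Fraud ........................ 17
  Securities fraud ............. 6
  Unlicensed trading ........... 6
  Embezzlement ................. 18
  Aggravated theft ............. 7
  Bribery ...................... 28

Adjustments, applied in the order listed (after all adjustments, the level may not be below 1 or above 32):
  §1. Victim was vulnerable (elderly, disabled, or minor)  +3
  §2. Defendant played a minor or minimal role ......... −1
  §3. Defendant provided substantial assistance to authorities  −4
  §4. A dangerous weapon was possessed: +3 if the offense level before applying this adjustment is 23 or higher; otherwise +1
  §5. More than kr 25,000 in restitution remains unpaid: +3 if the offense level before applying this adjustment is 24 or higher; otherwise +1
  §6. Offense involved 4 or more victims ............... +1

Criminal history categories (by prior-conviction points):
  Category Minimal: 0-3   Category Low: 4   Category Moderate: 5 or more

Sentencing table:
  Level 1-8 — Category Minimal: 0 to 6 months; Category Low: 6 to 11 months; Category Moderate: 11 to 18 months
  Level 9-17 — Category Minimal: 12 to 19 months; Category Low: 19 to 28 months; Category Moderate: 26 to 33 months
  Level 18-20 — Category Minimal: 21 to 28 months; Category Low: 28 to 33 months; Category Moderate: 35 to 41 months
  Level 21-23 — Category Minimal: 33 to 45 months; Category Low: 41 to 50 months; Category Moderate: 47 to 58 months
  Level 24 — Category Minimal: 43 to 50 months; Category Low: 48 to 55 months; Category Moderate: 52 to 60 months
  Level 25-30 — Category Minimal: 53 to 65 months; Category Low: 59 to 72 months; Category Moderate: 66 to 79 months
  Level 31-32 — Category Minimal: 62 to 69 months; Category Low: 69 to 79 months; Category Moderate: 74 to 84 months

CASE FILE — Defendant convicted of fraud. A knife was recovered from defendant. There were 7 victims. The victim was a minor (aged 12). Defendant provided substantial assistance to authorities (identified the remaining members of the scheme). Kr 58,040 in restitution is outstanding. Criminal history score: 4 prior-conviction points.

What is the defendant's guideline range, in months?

Base offense level for fraud: 17.
§1 applies: 17 + 3 = 20.
§2 does not apply.
§3 applies: 20 − 4 = 16.
§4 applies (level before this adjustment is 16 < 23, so +1): 16 + 1 = 17.
§5 applies (level before this adjustment is 17 < 24, so +1): 17 + 1 = 18.
§6 applies: 18 + 1 = 19.
Final offense level: 19.
Criminal history: 4 prior points → Category Low (4).
Level 19 falls in the 18-20 band.
Grid: Level 18-20 × Category Low = 28-33 months.

28-33 months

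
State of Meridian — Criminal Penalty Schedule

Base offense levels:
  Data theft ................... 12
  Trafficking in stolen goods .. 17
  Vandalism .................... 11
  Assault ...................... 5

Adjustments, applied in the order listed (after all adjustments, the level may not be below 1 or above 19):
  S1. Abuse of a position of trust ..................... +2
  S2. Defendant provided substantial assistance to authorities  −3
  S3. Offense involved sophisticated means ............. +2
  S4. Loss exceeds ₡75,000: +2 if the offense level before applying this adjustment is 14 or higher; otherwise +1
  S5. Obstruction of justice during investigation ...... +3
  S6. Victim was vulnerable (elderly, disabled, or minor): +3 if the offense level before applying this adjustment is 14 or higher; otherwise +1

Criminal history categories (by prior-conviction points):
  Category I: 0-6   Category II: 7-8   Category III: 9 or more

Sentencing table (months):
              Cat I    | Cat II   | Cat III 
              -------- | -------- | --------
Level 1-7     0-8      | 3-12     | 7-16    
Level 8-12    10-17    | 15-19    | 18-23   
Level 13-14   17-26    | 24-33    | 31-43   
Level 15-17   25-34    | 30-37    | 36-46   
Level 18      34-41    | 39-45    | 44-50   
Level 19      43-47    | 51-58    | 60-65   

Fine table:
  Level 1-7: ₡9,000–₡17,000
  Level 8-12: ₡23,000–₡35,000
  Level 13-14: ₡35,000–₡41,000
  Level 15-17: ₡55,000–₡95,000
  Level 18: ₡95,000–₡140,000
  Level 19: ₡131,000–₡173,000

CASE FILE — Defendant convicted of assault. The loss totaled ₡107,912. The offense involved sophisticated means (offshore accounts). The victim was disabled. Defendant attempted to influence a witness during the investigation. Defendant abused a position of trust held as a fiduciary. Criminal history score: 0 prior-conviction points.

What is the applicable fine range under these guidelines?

₡35,000–₡41,000

Base offense level for assault: 5.
S1 applies: 5 + 2 = 7.
S2 does not apply.
S3 applies: 7 + 2 = 9.
S4 applies (level before this adjustment is 9 < 14, so +1): 9 + 1 = 10.
S5 applies: 10 + 3 = 13.
S6 applies (level before this adjustment is 13 < 14, so +1): 13 + 1 = 14.
Final offense level: 14.
Level 14 falls in the 13-14 band.
Fine table: Level 13-14 → ₡35,000–₡41,000.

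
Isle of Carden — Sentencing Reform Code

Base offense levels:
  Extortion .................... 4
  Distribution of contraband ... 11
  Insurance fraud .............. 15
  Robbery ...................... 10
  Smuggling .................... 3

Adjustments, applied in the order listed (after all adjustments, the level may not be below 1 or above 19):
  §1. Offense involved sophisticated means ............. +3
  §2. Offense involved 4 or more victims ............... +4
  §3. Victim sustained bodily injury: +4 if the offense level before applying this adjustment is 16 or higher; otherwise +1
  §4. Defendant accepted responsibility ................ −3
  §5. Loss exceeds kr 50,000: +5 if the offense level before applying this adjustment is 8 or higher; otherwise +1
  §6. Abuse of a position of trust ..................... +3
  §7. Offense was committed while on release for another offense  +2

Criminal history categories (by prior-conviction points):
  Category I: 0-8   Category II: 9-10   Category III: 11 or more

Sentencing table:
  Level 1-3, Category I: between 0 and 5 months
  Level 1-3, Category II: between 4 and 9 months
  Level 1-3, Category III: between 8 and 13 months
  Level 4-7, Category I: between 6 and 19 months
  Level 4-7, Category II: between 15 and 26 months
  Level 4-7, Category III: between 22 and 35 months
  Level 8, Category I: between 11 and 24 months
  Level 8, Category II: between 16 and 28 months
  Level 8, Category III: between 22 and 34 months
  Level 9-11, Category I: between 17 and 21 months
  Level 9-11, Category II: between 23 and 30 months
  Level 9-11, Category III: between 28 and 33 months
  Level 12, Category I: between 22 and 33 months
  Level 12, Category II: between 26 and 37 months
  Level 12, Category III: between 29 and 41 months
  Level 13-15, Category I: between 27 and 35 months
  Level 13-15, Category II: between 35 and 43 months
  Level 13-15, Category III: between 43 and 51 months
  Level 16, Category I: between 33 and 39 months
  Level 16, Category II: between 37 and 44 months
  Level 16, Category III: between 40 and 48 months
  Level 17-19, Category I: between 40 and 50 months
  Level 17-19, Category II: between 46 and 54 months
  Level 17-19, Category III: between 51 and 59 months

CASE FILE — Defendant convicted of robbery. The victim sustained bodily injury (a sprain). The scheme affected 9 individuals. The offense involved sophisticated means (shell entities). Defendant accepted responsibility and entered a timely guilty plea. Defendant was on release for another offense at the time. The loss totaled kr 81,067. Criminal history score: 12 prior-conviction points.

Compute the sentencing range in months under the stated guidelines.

Base offense level for robbery: 10.
§1 applies: 10 + 3 = 13.
§2 applies: 13 + 4 = 17.
§3 applies (level before this adjustment is 17 ≥ 16, so +4): 17 + 4 = 21.
§4 applies: 21 − 3 = 18.
§5 applies (level before this adjustment is 18 ≥ 8, so +5): 18 + 5 = 23.
§7 applies: 23 + 2 = 25.
Level 25 exceeds the maximum of 19; capped at 19.
Final offense level: 19.
Criminal history: 12 prior points → Category III (11+).
Level 19 falls in the 17-19 band.
Grid: Level 17-19 × Category III = 51-59 months.

51-59 months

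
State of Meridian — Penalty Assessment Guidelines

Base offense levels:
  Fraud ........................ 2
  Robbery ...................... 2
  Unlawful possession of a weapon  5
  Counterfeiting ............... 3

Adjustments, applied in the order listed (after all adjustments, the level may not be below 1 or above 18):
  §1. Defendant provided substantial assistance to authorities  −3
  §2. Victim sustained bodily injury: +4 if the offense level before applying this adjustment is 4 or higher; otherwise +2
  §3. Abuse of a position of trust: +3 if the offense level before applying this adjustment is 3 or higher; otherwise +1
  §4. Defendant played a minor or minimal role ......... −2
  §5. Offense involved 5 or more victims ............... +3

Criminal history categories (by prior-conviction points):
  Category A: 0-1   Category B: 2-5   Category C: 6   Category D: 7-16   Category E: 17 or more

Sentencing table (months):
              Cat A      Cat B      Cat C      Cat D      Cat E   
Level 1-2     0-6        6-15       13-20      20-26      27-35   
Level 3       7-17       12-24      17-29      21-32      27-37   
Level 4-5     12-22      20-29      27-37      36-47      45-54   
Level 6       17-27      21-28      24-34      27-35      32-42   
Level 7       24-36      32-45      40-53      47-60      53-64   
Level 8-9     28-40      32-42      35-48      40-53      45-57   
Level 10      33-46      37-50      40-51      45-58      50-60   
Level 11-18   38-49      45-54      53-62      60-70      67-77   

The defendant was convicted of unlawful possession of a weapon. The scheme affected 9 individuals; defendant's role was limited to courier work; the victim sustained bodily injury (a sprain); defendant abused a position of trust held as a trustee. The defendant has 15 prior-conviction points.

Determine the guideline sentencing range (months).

Base offense level for unlawful possession of a weapon: 5.
§1 does not apply.
§2 applies (level before this adjustment is 5 ≥ 4, so +4): 5 + 4 = 9.
§3 applies (level before this adjustment is 9 ≥ 3, so +3): 9 + 3 = 12.
§4 applies: 12 − 2 = 10.
§5 applies: 10 + 3 = 13.
Final offense level: 13.
Criminal history: 15 prior points → Category D (7-16).
Level 13 falls in the 11-18 band.
Grid: Level 11-18 × Category D = 60-70 months.

60-70 months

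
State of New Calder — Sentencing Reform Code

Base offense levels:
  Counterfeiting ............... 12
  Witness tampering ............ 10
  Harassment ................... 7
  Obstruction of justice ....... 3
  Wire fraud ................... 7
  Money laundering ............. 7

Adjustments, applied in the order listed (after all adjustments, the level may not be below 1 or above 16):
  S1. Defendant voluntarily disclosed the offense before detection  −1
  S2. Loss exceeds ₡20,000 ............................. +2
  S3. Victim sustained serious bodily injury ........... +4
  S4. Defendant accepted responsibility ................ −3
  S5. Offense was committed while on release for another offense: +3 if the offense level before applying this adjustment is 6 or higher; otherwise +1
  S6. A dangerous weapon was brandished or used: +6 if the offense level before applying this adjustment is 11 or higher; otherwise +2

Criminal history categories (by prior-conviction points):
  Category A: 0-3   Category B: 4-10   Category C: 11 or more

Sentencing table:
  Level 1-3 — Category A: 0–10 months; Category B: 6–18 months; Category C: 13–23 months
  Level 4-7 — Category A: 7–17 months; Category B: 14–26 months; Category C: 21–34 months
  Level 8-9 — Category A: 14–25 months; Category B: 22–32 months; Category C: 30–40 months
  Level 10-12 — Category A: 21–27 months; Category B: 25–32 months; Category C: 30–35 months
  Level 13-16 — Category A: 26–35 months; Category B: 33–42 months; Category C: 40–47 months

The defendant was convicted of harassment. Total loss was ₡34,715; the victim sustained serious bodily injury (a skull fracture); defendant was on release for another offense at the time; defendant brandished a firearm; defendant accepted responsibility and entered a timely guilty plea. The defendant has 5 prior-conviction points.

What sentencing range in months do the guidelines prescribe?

33-42 months

Base offense level for harassment: 7.
S1 does not apply.
S2 applies: 7 + 2 = 9.
S3 applies: 9 + 4 = 13.
S4 applies: 13 − 3 = 10.
S5 applies (level before this adjustment is 10 ≥ 6, so +3): 10 + 3 = 13.
S6 applies (level before this adjustment is 13 ≥ 11, so +6): 13 + 6 = 19.
Level 19 exceeds the maximum of 16; capped at 16.
Final offense level: 16.
Criminal history: 5 prior points → Category B (4-10).
Level 16 falls in the 13-16 band.
Grid: Level 13-16 × Category B = 33-42 months.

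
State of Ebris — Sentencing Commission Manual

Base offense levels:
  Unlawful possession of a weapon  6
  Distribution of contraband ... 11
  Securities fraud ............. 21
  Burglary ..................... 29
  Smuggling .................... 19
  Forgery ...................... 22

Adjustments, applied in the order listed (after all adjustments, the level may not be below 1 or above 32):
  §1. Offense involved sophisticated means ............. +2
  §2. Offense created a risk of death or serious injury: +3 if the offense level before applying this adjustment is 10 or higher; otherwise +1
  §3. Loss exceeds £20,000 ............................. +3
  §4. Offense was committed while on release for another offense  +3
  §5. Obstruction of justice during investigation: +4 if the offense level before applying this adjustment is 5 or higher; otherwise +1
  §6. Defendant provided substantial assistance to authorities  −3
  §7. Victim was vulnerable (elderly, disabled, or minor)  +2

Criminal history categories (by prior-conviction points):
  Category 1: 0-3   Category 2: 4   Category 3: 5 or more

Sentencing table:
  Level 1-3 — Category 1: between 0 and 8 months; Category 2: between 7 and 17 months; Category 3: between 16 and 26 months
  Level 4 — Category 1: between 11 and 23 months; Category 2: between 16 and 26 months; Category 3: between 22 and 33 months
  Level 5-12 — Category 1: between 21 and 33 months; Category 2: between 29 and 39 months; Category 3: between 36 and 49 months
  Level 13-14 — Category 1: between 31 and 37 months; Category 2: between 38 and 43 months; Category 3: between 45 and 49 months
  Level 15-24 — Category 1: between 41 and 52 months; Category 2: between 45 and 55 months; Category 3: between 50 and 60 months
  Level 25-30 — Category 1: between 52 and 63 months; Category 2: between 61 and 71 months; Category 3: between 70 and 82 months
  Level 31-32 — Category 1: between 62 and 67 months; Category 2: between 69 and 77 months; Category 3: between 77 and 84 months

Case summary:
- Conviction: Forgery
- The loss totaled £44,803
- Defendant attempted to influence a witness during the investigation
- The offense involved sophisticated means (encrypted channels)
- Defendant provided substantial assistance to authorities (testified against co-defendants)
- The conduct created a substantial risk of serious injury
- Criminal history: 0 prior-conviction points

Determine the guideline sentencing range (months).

62-67 months

Base offense level for forgery: 22.
§1 applies: 22 + 2 = 24.
§2 applies (level before this adjustment is 24 ≥ 10, so +3): 24 + 3 = 27.
§3 applies: 27 + 3 = 30.
§5 applies (level before this adjustment is 30 ≥ 5, so +4): 30 + 4 = 34.
§6 applies: 34 − 3 = 31.
Final offense level: 31.
Criminal history: 0 prior points → Category 1 (0-3).
Level 31 falls in the 31-32 band.
Grid: Level 31-32 × Category 1 = 62-67 months.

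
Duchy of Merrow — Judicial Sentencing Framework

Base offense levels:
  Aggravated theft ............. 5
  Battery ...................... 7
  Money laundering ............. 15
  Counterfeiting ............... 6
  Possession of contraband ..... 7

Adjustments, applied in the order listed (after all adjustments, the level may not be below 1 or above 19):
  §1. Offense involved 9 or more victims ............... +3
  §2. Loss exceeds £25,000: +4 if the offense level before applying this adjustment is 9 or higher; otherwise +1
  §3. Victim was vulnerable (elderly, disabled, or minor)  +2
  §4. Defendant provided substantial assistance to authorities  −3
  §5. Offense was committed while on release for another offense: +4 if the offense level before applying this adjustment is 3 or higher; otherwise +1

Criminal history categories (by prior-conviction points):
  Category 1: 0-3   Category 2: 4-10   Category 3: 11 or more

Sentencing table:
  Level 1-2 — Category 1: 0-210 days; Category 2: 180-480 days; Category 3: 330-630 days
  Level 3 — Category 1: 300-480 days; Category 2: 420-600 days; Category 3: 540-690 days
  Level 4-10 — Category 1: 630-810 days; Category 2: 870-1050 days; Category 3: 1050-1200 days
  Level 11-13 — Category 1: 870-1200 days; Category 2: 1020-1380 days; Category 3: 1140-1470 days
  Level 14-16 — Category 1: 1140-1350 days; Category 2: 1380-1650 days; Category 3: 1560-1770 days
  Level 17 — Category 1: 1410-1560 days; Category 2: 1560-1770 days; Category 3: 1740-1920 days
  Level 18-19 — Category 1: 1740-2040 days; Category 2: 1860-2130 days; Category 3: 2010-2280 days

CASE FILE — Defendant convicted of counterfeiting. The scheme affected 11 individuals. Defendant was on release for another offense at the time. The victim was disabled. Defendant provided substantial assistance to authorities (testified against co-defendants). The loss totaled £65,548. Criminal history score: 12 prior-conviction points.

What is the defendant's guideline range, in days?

Base offense level for counterfeiting: 6.
§1 applies: 6 + 3 = 9.
§2 applies (level before this adjustment is 9 ≥ 9, so +4): 9 + 4 = 13.
§3 applies: 13 + 2 = 15.
§4 applies: 15 − 3 = 12.
§5 applies (level before this adjustment is 12 ≥ 3, so +4): 12 + 4 = 16.
Final offense level: 16.
Criminal history: 12 prior points → Category 3 (11+).
Level 16 falls in the 14-16 band.
Grid: Level 14-16 × Category 3 = 1560-1770 days.

1560-1770 days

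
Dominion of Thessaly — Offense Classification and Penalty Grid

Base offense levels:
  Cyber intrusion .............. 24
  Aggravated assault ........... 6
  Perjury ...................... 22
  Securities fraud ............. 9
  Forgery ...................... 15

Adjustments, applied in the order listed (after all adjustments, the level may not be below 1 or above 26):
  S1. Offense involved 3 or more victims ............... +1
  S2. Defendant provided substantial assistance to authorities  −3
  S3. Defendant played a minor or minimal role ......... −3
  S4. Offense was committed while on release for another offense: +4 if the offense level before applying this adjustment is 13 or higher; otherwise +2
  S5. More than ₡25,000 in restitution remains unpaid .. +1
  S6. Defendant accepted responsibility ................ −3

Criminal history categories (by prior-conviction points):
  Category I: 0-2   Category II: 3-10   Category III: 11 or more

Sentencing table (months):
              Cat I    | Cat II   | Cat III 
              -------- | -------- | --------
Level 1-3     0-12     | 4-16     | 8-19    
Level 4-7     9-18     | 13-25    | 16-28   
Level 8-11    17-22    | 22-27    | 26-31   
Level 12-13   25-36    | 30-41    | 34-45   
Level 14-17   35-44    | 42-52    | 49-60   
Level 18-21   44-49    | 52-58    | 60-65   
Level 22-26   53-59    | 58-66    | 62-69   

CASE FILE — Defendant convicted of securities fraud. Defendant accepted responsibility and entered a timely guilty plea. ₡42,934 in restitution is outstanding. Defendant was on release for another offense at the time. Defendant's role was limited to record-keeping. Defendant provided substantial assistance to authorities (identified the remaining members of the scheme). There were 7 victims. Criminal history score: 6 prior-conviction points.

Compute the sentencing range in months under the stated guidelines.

13-25 months

Base offense level for securities fraud: 9.
S1 applies: 9 + 1 = 10.
S2 applies: 10 − 3 = 7.
S3 applies: 7 − 3 = 4.
S4 applies (level before this adjustment is 4 < 13, so +2): 4 + 2 = 6.
S5 applies: 6 + 1 = 7.
S6 applies: 7 − 3 = 4.
Final offense level: 4.
Criminal history: 6 prior points → Category II (3-10).
Level 4 falls in the 4-7 band.
Grid: Level 4-7 × Category II = 13-25 months.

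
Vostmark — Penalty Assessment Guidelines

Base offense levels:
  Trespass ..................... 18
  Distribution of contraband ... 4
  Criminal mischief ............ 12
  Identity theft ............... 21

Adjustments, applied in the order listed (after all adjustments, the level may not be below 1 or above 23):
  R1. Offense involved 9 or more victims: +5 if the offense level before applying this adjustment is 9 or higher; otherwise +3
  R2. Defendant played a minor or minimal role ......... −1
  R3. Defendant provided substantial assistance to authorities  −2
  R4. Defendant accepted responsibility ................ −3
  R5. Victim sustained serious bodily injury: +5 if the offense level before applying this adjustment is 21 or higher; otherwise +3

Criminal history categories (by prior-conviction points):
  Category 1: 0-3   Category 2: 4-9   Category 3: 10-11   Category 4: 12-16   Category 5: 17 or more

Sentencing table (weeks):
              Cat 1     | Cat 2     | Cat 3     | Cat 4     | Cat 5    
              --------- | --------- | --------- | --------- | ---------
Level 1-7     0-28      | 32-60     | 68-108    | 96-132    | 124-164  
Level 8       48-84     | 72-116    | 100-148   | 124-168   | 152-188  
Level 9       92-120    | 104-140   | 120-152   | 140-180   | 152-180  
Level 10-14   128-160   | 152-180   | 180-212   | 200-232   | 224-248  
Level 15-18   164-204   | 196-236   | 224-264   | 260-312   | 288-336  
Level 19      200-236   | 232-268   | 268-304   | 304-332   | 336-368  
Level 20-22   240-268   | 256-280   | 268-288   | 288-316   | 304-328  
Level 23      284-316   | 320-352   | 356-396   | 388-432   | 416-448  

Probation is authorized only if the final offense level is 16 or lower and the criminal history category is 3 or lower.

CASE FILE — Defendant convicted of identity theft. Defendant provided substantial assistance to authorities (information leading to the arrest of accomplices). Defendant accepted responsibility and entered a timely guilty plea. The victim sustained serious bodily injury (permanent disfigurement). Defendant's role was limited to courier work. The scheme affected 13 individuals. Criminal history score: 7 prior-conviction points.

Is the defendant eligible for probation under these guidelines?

Base offense level for identity theft: 21.
R1 applies (level before this adjustment is 21 ≥ 9, so +5): 21 + 5 = 26.
R2 applies: 26 − 1 = 25.
R3 applies: 25 − 2 = 23.
R4 applies: 23 − 3 = 20.
R5 applies (level before this adjustment is 20 < 21, so +3): 20 + 3 = 23.
Final offense level: 23.
Criminal history: 7 prior points → Category 2 (4-9).
Level 23 falls in the 23 band.
Grid: Level 23 × Category 2 = 320-352 weeks.
Probation check: level 23 > 16 and category 2 ≤ 3 → not eligible.

No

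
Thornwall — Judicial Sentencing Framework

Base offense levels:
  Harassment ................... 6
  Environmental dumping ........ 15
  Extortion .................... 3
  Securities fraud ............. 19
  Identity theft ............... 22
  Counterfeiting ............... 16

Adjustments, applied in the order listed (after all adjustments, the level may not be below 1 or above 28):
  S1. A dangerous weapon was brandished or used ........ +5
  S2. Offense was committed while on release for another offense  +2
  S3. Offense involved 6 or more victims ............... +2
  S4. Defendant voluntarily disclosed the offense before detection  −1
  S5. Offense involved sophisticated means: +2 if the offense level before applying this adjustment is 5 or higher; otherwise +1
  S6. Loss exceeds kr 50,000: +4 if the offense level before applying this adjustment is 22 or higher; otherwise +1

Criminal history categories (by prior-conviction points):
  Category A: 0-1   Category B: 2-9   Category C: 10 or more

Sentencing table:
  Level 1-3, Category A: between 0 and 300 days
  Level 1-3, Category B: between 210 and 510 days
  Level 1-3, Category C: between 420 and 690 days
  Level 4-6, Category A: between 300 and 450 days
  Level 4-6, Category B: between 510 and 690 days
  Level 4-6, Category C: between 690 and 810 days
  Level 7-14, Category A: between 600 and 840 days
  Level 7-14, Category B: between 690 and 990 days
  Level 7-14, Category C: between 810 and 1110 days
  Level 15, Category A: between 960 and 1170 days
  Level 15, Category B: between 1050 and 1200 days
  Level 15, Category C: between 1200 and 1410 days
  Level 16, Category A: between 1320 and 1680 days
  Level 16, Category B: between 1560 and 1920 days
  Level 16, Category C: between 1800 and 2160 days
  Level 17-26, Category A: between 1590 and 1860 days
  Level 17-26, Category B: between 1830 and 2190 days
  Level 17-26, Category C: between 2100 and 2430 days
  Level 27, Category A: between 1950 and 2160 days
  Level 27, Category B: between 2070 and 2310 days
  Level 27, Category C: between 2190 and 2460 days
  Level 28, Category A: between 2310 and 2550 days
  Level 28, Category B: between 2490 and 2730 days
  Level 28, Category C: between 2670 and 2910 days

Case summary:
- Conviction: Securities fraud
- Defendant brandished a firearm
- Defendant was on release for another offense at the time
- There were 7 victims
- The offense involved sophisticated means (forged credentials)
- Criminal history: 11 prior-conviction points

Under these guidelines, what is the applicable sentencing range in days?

2670-2910 days

Base offense level for securities fraud: 19.
S1 applies: 19 + 5 = 24.
S2 applies: 24 + 2 = 26.
S3 applies: 26 + 2 = 28.
S4 does not apply.
S5 applies (level before this adjustment is 28 ≥ 5, so +2): 28 + 2 = 30.
S6 does not apply.
Level 30 exceeds the maximum of 28; capped at 28.
Final offense level: 28.
Criminal history: 11 prior points → Category C (10+).
Level 28 falls in the 28 band.
Grid: Level 28 × Category C = 2670-2910 days.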